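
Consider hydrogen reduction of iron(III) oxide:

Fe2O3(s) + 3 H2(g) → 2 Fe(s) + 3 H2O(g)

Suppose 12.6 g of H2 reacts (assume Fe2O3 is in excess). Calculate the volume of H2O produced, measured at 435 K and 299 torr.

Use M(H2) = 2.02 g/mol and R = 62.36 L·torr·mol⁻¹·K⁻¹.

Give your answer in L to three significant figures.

566 L

n(H2) = 12.60 / 2.02 = 6.238 mol
n(H2O) = (3/3) × 6.238 = 6.238 mol
V = nRT/P = 6.238 × 62.36 × 435 / 299 = 565.9 L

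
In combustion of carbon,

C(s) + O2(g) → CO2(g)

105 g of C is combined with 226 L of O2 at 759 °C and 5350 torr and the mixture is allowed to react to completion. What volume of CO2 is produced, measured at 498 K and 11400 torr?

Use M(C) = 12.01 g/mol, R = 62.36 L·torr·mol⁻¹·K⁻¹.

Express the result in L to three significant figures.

23.8 L

n(C) = 105 / 12.01 = 8.743 mol
n(O2) = PV/RT = (5350 × 226) / (62.36 × 1032.15) = 18.79 mol
For 8.743 mol C, stoichiometry requires (1/1) × 8.743 = 8.743 mol O2; 18.79 mol is available, so C is limiting.
n(CO2) = (1/1) × 8.743 = 8.743 mol
V(CO2) = nRT/P = 8.743 × 62.36 × 498 / 11400 = 23.82 L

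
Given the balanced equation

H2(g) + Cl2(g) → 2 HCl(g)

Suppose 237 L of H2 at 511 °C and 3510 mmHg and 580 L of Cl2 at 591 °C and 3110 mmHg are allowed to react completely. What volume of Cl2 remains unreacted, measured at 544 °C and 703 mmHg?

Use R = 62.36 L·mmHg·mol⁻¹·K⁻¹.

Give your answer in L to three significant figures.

1190 L

n(H2) = PV/RT = (3510 × 237) / (62.36 × 784.15) = 17.01 mol
n(Cl2) = PV/RT = (3110 × 580) / (62.36 × 864.15) = 33.47 mol
For 17.01 mol H2, stoichiometry requires (1/1) × 17.01 = 17.01 mol Cl2; 33.47 mol is available, so H2 is limiting.
n(Cl2) consumed = (1/1) × 17.01 = 17.01 mol; remaining = 33.47 − 17.01 = 16.46 mol
V(Cl2) = nRT/P = 16.46 × 62.36 × 817.15 / 703 = 1193 L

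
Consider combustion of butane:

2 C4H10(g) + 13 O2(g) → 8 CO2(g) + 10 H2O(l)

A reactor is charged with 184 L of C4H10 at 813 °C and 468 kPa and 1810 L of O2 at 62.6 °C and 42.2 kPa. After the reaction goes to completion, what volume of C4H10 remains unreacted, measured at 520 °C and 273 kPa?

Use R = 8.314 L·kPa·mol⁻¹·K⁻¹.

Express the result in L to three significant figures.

129 L

n(C4H10) = PV/RT = (468 × 184) / (8.314 × 1086.15) = 9.536 mol
n(O2) = PV/RT = (42.2 × 1810) / (8.314 × 335.75) = 27.36 mol
For 9.536 mol C4H10, stoichiometry requires (13/2) × 9.536 = 61.98 mol O2; 27.36 mol is available, so O2 is limiting.
n(C4H10) consumed = (2/13) × 27.36 = 4.209 mol; remaining = 9.536 − 4.209 = 5.327 mol
V(C4H10) = nRT/P = 5.327 × 8.314 × 793.15 / 273 = 128.7 L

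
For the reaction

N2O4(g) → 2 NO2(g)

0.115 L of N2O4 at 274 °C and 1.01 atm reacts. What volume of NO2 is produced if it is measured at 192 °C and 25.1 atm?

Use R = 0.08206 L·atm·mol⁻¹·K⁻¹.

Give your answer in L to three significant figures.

0.00787 L

n(N2O4) = PV/RT = (1.01 × 0.115) / (0.08206 × 547.15) = 0.002587 mol
n(NO2) = (2/1) × 0.002587 = 0.005174 mol
V = nRT/P = 0.005174 × 0.08206 × 465.15 / 25.1 = 0.007868 L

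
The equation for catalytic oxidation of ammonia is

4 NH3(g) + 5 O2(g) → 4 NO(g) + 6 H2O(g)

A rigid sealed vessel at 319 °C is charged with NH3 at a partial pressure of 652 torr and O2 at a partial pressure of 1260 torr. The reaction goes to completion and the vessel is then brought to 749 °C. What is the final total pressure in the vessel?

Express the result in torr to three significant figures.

3580 torr

Because the vessel is rigid and T is held at 319 °C, work the stoichiometry in partial pressures (P_i = n_iRT/V).
P(O2) required for 652 torr of NH3 = (5/4) × 652 = 815.0 torr; available 1260 torr, so NH3 is limiting.
P(O2) remaining = 1260 − (5/4) × 652 = 445.0 torr
P(gaseous products) = (4+6)/4 × 652 = 1630 torr
P_total at 319 °C = 445.0 + 1630 = 2075 torr
Scaling to 749 °C: P = 2075 × 1022.15/592.15 = 3582 torr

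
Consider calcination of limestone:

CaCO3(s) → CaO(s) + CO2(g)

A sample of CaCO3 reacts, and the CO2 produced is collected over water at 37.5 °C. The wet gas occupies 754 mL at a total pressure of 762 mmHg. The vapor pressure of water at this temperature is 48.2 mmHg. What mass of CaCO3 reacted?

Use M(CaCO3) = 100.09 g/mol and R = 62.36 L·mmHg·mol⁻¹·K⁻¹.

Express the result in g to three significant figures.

P(CO2) = 762 − 48.2 = 713.8 mmHg
n(CO2) = PV/RT = (713.8 × 0.7540) / (62.36 × 310.65) = 0.02778 mol
n(CaCO3) = (1/1) × 0.02778 = 0.02778 mol
m(CaCO3) = 0.02778 × 100.09 = 2.781 g

2.78 g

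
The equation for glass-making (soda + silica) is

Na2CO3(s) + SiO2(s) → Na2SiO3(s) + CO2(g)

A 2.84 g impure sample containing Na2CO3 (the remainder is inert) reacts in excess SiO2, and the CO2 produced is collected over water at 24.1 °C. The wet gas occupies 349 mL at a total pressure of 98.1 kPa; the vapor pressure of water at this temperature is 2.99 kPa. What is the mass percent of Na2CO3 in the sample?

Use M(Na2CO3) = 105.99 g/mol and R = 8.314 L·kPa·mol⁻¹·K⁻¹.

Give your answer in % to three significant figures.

50.1 %

P(CO2) = 98.1 − 2.99 = 95.11 kPa
n(CO2) = PV/RT = (95.11 × 0.3490) / (8.314 × 297.25) = 0.01343 mol
n(Na2CO3) = (1/1) × 0.01343 = 0.01343 mol
m(Na2CO3) = 0.01343 × 105.99 = 1.423 g
%Na2CO3 = 1.423 / 2.84 × 100 = 50.11%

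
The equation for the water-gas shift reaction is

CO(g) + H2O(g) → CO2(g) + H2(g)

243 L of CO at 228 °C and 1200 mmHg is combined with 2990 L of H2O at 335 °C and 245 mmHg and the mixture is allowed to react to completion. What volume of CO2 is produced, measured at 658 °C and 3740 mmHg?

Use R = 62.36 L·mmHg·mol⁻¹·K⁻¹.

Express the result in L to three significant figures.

145 L

n(CO) = PV/RT = (1200 × 243) / (62.36 × 501.15) = 9.331 mol
n(H2O) = PV/RT = (245 × 2990) / (62.36 × 608.15) = 19.32 mol
For 9.331 mol CO, stoichiometry requires (1/1) × 9.331 = 9.331 mol H2O; 19.32 mol is available, so CO is limiting.
n(CO2) = (1/1) × 9.331 = 9.331 mol
V(CO2) = nRT/P = 9.331 × 62.36 × 931.15 / 3740 = 144.9 L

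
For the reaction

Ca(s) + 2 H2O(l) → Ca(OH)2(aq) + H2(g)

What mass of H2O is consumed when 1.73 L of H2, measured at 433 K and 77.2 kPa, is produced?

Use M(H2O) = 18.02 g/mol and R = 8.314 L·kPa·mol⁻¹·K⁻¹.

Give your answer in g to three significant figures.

1.34 g

n(H2) = PV/RT = (77.2 × 1.73) / (8.314 × 433) = 0.03710 mol
n(H2O) = (2/1) × 0.03710 = 0.07420 mol
m(H2O) = 0.07420 × 18.02 = 1.337 g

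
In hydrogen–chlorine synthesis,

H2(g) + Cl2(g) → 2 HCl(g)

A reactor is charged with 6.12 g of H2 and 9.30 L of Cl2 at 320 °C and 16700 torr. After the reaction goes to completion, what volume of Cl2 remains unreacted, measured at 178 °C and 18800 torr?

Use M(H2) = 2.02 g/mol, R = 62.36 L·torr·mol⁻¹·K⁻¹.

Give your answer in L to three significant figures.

n(H2) = 6.12 / 2.02 = 3.030 mol
n(Cl2) = PV/RT = (16700 × 9.30) / (62.36 × 593.15) = 4.199 mol
For 3.030 mol H2, stoichiometry requires (1/1) × 3.030 = 3.030 mol Cl2; 4.199 mol is available, so H2 is limiting.
n(Cl2) consumed = (1/1) × 3.030 = 3.030 mol; remaining = 4.199 − 3.030 = 1.169 mol
V(Cl2) = nRT/P = 1.169 × 62.36 × 451.15 / 18800 = 1.749 L

1.75 L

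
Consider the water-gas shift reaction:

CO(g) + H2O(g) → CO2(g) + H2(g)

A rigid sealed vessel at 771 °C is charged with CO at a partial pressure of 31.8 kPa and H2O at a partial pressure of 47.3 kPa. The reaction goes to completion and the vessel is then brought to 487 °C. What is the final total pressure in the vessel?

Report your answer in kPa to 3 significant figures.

57.6 kPa

With V and T fixed, P_i ∝ n_i, so the mole ratios apply directly to partial pressures at 771 °C.
P(H2O) required for 31.8 kPa of CO = (1/1) × 31.8 = 31.80 kPa; available 47.3 kPa, so CO is limiting.
P(H2O) remaining = 47.3 − (1/1) × 31.8 = 15.50 kPa
P(gaseous products) = (1+1)/1 × 31.8 = 63.60 kPa
P_total at 771 °C = 15.50 + 63.60 = 79.10 kPa
Scaling to 487 °C: P = 79.10 × 760.15/1044.15 = 57.59 kPa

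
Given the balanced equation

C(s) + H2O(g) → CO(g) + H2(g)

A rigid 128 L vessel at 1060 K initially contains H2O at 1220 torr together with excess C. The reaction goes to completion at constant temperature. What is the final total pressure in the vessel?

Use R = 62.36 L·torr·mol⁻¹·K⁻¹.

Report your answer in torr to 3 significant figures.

Rigid vessel, constant T ⇒ P scales with total gas moles (1 → 2).
P_final = (2/1) × 1220 = 2440 torr

2440 torr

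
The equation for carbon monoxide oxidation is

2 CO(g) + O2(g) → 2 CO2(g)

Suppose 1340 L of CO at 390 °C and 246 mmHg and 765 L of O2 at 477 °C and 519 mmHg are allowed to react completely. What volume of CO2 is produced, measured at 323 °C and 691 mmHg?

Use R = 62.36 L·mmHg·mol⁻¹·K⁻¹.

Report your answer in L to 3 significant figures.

429 L

n(CO) = PV/RT = (246 × 1340) / (62.36 × 663.15) = 7.971 mol
n(O2) = PV/RT = (519 × 765) / (62.36 × 750.15) = 8.487 mol
For 7.971 mol CO, stoichiometry requires (1/2) × 7.971 = 3.986 mol O2; 8.487 mol is available, so CO is limiting.
n(CO2) = (2/2) × 7.971 = 7.971 mol
V(CO2) = nRT/P = 7.971 × 62.36 × 596.15 / 691 = 428.8 L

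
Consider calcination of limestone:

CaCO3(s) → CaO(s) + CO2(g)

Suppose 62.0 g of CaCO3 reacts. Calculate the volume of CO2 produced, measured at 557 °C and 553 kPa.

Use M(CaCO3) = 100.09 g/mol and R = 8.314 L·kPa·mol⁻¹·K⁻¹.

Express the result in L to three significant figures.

n(CaCO3) = 62.00 / 100.09 = 0.6194 mol
n(CO2) = (1/1) × 0.6194 = 0.6194 mol
V = nRT/P = 0.6194 × 8.314 × 830.15 / 553 = 7.731 L

7.73 L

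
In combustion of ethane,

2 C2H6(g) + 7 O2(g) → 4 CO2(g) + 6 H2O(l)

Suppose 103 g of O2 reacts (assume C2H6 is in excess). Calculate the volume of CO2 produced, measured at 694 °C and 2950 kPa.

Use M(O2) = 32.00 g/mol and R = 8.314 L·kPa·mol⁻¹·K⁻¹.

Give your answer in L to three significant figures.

n(O2) = 103.0 / 32.00 = 3.219 mol
n(CO2) = (4/7) × 3.219 = 1.839 mol
V = nRT/P = 1.839 × 8.314 × 967.15 / 2950 = 5.013 L

5.01 L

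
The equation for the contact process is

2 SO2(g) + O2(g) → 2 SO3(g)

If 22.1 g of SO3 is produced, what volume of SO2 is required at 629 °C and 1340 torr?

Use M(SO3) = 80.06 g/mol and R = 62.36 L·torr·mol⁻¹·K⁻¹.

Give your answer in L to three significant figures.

11.6 L

n(SO3) = 22.10 / 80.06 = 0.2760 mol
n(SO2) = (2/2) × 0.2760 = 0.2760 mol
V = nRT/P = 0.2760 × 62.36 × 902.15 / 1340 = 11.59 L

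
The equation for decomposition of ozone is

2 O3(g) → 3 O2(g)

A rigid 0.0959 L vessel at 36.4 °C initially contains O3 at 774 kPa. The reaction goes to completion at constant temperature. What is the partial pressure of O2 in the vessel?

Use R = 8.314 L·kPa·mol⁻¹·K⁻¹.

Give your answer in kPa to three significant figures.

n(O3)₀ = PV/RT = (774 × 0.0959) / (8.314 × 309.55) = 0.02884 mol
n(O2) = (3/2) × 0.02884 = 0.04326 mol
P(O2) = nRT/V = 0.04326 × 8.314 × 309.55 / 0.0959 = 1161 kPa

1160 kPa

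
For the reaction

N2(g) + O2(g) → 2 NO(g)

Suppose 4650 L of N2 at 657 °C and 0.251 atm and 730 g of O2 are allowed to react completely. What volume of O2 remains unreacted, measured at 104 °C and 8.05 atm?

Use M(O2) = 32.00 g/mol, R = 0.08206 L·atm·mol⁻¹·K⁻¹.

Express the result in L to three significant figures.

n(N2) = PV/RT = (0.251 × 4650) / (0.08206 × 930.15) = 15.29 mol
n(O2) = 730 / 32.00 = 22.81 mol
For 15.29 mol N2, stoichiometry requires (1/1) × 15.29 = 15.29 mol O2; 22.81 mol is available, so N2 is limiting.
n(O2) consumed = (1/1) × 15.29 = 15.29 mol; remaining = 22.81 − 15.29 = 7.520 mol
V(O2) = nRT/P = 7.520 × 0.08206 × 377.15 / 8.05 = 28.91 L

28.9 L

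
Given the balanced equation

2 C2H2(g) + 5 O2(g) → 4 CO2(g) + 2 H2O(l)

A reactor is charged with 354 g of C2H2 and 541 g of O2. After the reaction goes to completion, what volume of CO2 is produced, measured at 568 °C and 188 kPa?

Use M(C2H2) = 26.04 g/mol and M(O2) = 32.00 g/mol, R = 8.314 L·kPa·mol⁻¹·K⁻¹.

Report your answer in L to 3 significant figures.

503 L

n(C2H2) = 354 / 26.04 = 13.59 mol
n(O2) = 541 / 32.00 = 16.91 mol
For 13.59 mol C2H2, stoichiometry requires (5/2) × 13.59 = 33.98 mol O2; 16.91 mol is available, so O2 is limiting.
n(CO2) = (4/5) × 16.91 = 13.53 mol
V(CO2) = nRT/P = 13.53 × 8.314 × 841.15 / 188 = 503.3 L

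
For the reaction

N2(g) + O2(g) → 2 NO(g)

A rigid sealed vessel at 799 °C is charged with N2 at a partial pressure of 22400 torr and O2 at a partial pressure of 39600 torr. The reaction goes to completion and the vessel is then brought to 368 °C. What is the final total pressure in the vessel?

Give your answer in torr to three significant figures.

At constant V, partial pressures at 799 °C are proportional to moles, so apply stoichiometry directly to pressures.
P(O2) required for 22400 torr of N2 = (1/1) × 22400 = 22400 torr; available 39600 torr, so N2 is limiting.
P(O2) remaining = 39600 − (1/1) × 22400 = 17200 torr
P(gaseous products) = (2)/1 × 22400 = 44800 torr
P_total at 799 °C = 17200 + 44800 = 62000 torr
Scaling to 368 °C: P = 62000 × 641.15/1072.15 = 37080 torr

37100 torr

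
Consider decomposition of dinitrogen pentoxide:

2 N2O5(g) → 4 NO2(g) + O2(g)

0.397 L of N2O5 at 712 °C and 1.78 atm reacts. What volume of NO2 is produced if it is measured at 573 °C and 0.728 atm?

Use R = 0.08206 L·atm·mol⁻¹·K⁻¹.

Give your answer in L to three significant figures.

n(N2O5) = PV/RT = (1.78 × 0.397) / (0.08206 × 985.15) = 0.008741 mol
n(NO2) = (4/2) × 0.008741 = 0.01748 mol
V = nRT/P = 0.01748 × 0.08206 × 846.15 / 0.728 = 1.667 L

1.67 L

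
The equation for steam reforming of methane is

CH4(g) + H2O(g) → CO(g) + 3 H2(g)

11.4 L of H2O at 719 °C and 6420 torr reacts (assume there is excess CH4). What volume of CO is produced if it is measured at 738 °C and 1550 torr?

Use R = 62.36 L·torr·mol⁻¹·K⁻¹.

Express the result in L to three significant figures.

n(H2O) = PV/RT = (6420 × 11.4) / (62.36 × 992.15) = 1.183 mol
n(CO) = (1/1) × 1.183 = 1.183 mol
V = nRT/P = 1.183 × 62.36 × 1011.15 / 1550 = 48.13 L

48.1 L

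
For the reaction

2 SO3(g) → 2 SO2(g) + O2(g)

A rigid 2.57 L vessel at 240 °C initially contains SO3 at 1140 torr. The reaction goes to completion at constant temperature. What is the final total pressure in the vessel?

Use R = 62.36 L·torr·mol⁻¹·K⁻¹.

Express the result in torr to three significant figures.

1710 torr

Since T and V are fixed, P_final/P_initial = n_final/n_initial = 3/2.
P_final = (3/2) × 1140 = 1710 torr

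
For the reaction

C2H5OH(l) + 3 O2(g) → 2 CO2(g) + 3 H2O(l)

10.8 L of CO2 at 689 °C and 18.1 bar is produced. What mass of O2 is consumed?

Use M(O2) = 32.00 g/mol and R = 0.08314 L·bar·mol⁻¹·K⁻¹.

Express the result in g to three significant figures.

117 g

n(CO2) = PV/RT = (18.1 × 10.8) / (0.08314 × 962.15) = 2.444 mol
n(O2) = (3/2) × 2.444 = 3.666 mol
m(O2) = 3.666 × 32.00 = 117.3 g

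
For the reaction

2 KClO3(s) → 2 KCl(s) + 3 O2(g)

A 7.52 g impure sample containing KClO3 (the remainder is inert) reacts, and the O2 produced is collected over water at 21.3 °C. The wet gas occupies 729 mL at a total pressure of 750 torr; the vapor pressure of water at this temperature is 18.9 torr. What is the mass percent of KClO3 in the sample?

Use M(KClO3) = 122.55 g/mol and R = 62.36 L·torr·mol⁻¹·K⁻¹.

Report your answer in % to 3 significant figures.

31.5 %

P(O2) = 750 − 18.9 = 731.1 torr
n(O2) = PV/RT = (731.1 × 0.7290) / (62.36 × 294.45) = 0.02903 mol
n(KClO3) = (2/3) × 0.02903 = 0.01935 mol
m(KClO3) = 0.01935 × 122.55 = 2.371 g
%KClO3 = 2.371 / 7.52 × 100 = 31.53%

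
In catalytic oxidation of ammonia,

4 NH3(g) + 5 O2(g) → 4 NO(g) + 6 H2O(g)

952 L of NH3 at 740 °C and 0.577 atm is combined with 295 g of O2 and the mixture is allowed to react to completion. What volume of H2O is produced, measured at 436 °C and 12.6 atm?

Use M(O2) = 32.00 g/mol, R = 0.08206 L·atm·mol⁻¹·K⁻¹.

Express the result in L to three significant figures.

n(NH3) = PV/RT = (0.577 × 952) / (0.08206 × 1013.15) = 6.607 mol
n(O2) = 295 / 32.00 = 9.219 mol
For 6.607 mol NH3, stoichiometry requires (5/4) × 6.607 = 8.259 mol O2; 9.219 mol is available, so NH3 is limiting.
n(H2O) = (6/4) × 6.607 = 9.911 mol
V(H2O) = nRT/P = 9.911 × 0.08206 × 709.15 / 12.6 = 45.77 L

45.8 L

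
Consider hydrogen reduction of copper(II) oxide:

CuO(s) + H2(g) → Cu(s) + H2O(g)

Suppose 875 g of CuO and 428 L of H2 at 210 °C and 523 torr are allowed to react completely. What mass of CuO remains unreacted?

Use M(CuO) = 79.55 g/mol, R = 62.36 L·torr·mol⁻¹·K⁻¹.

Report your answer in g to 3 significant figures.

n(CuO) = 875 / 79.55 = 11.00 mol
n(H2) = PV/RT = (523 × 428) / (62.36 × 483.15) = 7.429 mol
For 11.00 mol CuO, stoichiometry requires (1/1) × 11.00 = 11.00 mol H2; 7.429 mol is available, so H2 is limiting.
n(CuO) consumed = (1/1) × 7.429 = 7.429 mol; remaining = 11.00 − 7.429 = 3.571 mol
m(CuO) = 3.571 × 79.55 = 284.1 g

284 g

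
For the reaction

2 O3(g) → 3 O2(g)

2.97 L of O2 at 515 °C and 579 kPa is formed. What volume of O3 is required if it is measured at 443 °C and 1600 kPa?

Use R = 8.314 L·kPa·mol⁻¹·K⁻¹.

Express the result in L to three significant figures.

0.651 L

n(O2) = PV/RT = (579 × 2.97) / (8.314 × 788.15) = 0.2624 mol
n(O3) = (2/3) × 0.2624 = 0.1749 mol
V = nRT/P = 0.1749 × 8.314 × 716.15 / 1600 = 0.6509 L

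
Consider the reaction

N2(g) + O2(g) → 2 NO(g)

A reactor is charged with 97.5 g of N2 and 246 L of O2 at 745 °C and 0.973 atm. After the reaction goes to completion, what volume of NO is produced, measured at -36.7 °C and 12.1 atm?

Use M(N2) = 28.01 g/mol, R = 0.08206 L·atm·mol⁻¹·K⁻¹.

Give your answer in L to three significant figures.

9.19 L

n(N2) = 97.5 / 28.01 = 3.481 mol
n(O2) = PV/RT = (0.973 × 246) / (0.08206 × 1018.15) = 2.865 mol
For 3.481 mol N2, stoichiometry requires (1/1) × 3.481 = 3.481 mol O2; 2.865 mol is available, so O2 is limiting.
n(NO) = (2/1) × 2.865 = 5.730 mol
V(NO) = nRT/P = 5.730 × 0.08206 × 236.45 / 12.1 = 9.188 L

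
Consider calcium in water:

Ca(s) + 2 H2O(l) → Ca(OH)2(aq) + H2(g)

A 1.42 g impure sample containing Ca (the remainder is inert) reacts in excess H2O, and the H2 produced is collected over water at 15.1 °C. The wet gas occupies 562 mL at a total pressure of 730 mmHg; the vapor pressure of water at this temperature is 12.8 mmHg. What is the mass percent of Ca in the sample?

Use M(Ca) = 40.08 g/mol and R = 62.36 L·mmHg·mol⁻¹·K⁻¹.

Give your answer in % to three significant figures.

63.3 %

P(H2) = 730 − 12.8 = 717.2 mmHg
n(H2) = PV/RT = (717.2 × 0.5620) / (62.36 × 288.25) = 0.02242 mol
n(Ca) = (1/1) × 0.02242 = 0.02242 mol
m(Ca) = 0.02242 × 40.08 = 0.8986 g
%Ca = 0.8986 / 1.42 × 100 = 63.28%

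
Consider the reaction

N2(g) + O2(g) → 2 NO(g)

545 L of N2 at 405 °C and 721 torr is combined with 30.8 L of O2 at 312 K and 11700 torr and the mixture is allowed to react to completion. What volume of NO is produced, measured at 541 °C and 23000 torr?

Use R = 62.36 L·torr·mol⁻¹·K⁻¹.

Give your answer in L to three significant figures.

41.0 L

n(N2) = PV/RT = (721 × 545) / (62.36 × 678.15) = 9.292 mol
n(O2) = PV/RT = (11700 × 30.8) / (62.36 × 312) = 18.52 mol
For 9.292 mol N2, stoichiometry requires (1/1) × 9.292 = 9.292 mol O2; 18.52 mol is available, so N2 is limiting.
n(NO) = (2/1) × 9.292 = 18.58 mol
V(NO) = nRT/P = 18.58 × 62.36 × 814.15 / 23000 = 41.01 L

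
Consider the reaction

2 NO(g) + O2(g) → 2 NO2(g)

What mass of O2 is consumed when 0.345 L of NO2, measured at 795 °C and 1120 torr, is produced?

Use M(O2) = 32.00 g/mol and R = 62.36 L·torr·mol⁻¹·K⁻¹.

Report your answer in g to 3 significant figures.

n(NO2) = PV/RT = (1120 × 0.345) / (62.36 × 1068.15) = 0.005801 mol
n(O2) = (1/2) × 0.005801 = 0.002900 mol
m(O2) = 0.002900 × 32.00 = 0.09280 g

0.0928 g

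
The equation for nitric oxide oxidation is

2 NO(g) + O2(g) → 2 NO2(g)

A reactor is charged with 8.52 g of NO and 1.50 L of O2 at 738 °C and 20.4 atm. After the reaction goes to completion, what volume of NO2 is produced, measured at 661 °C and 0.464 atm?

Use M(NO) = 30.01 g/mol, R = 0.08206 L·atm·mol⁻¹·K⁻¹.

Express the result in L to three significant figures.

46.9 L

n(NO) = 8.52 / 30.01 = 0.2839 mol
n(O2) = PV/RT = (20.4 × 1.50) / (0.08206 × 1011.15) = 0.3688 mol
For 0.2839 mol NO, stoichiometry requires (1/2) × 0.2839 = 0.1419 mol O2; 0.3688 mol is available, so NO is limiting.
n(NO2) = (2/2) × 0.2839 = 0.2839 mol
V(NO2) = nRT/P = 0.2839 × 0.08206 × 934.15 / 0.464 = 46.90 L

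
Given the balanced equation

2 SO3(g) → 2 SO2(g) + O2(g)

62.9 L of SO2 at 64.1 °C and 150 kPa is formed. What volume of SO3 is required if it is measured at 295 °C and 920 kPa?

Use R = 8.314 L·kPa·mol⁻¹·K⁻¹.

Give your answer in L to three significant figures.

17.3 L

n(SO2) = PV/RT = (150 × 62.9) / (8.314 × 337.25) = 3.365 mol
n(SO3) = (2/2) × 3.365 = 3.365 mol
V = nRT/P = 3.365 × 8.314 × 568.15 / 920 = 17.28 L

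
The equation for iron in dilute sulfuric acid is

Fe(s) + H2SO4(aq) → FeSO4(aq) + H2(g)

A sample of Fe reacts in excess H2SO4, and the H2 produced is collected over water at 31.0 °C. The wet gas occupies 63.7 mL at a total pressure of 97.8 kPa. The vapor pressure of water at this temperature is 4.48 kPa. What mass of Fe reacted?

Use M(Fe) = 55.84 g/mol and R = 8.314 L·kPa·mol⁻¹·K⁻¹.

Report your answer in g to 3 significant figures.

0.131 g

P(H2) = 97.8 − 4.48 = 93.32 kPa
n(H2) = PV/RT = (93.32 × 0.06370) / (8.314 × 304.15) = 0.002351 mol
n(Fe) = (1/1) × 0.002351 = 0.002351 mol
m(Fe) = 0.002351 × 55.84 = 0.1313 g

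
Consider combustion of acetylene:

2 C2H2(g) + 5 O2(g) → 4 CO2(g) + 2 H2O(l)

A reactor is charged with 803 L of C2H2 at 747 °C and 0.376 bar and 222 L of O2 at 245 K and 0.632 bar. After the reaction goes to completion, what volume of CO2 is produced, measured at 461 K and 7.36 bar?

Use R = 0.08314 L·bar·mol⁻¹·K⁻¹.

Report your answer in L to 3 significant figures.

n(C2H2) = PV/RT = (0.376 × 803) / (0.08314 × 1020.15) = 3.560 mol
n(O2) = PV/RT = (0.632 × 222) / (0.08314 × 245) = 6.888 mol
For 3.560 mol C2H2, stoichiometry requires (5/2) × 3.560 = 8.900 mol O2; 6.888 mol is available, so O2 is limiting.
n(CO2) = (4/5) × 6.888 = 5.510 mol
V(CO2) = nRT/P = 5.510 × 0.08314 × 461 / 7.36 = 28.69 L

28.7 L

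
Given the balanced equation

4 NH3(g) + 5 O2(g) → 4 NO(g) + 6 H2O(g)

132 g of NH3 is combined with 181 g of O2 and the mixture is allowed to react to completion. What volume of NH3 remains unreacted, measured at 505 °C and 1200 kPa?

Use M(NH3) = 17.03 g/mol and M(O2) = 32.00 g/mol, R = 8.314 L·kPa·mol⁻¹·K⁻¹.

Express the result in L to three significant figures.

n(NH3) = 132 / 17.03 = 7.751 mol
n(O2) = 181 / 32.00 = 5.656 mol
For 7.751 mol NH3, stoichiometry requires (5/4) × 7.751 = 9.689 mol O2; 5.656 mol is available, so O2 is limiting.
n(NH3) consumed = (4/5) × 5.656 = 4.525 mol; remaining = 7.751 − 4.525 = 3.226 mol
V(NH3) = nRT/P = 3.226 × 8.314 × 778.15 / 1200 = 17.39 L

17.4 L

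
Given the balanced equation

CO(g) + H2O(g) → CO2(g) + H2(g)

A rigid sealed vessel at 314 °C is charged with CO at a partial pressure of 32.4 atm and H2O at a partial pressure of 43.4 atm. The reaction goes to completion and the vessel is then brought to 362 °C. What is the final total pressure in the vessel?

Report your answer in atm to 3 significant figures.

At constant V, partial pressures at 314 °C are proportional to moles, so apply stoichiometry directly to pressures.
P(H2O) required for 32.4 atm of CO = (1/1) × 32.4 = 32.40 atm; available 43.4 atm, so CO is limiting.
P(H2O) remaining = 43.4 − (1/1) × 32.4 = 11.00 atm
P(gaseous products) = (1+1)/1 × 32.4 = 64.80 atm
P_total at 314 °C = 11.00 + 64.80 = 75.80 atm
Scaling to 362 °C: P = 75.80 × 635.15/587.15 = 82.00 atm

82.0 atm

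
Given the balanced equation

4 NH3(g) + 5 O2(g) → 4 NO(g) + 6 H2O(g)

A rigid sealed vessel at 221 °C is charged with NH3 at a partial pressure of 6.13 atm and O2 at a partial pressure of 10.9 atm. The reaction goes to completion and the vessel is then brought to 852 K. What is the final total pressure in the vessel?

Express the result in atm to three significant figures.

32.0 atm

With V and T fixed, P_i ∝ n_i, so the mole ratios apply directly to partial pressures at 221 °C.
P(O2) required for 6.13 atm of NH3 = (5/4) × 6.13 = 7.662 atm; available 10.9 atm, so NH3 is limiting.
P(O2) remaining = 10.9 − (5/4) × 6.13 = 3.238 atm
P(gaseous products) = (4+6)/4 × 6.13 = 15.32 atm
P_total at 221 °C = 3.238 + 15.32 = 18.56 atm
Scaling to 852 K: P = 18.56 × 852/494.15 = 32.00 atm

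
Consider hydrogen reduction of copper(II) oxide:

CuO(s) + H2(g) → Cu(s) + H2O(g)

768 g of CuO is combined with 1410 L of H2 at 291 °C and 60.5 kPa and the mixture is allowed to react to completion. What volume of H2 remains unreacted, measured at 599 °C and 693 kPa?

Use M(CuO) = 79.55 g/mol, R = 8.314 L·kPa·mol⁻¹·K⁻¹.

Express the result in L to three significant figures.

89.3 L

n(CuO) = 768 / 79.55 = 9.654 mol
n(H2) = PV/RT = (60.5 × 1410) / (8.314 × 564.15) = 18.19 mol
For 9.654 mol CuO, stoichiometry requires (1/1) × 9.654 = 9.654 mol H2; 18.19 mol is available, so CuO is limiting.
n(H2) consumed = (1/1) × 9.654 = 9.654 mol; remaining = 18.19 − 9.654 = 8.536 mol
V(H2) = nRT/P = 8.536 × 8.314 × 872.15 / 693 = 89.31 L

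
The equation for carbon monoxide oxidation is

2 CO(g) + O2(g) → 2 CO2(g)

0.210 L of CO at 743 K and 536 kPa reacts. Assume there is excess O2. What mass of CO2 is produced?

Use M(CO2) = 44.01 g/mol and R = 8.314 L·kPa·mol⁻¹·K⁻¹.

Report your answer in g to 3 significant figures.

n(CO) = PV/RT = (536 × 0.210) / (8.314 × 743) = 0.01822 mol
n(CO2) = (2/2) × 0.01822 = 0.01822 mol
m(CO2) = 0.01822 × 44.01 = 0.8019 g

0.802 g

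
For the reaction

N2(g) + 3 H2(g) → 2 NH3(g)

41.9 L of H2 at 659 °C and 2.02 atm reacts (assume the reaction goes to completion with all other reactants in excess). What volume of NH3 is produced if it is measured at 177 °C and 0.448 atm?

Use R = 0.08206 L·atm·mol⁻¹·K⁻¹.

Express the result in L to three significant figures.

n(H2) = PV/RT = (2.02 × 41.9) / (0.08206 × 932.15) = 1.106 mol
n(NH3) = (2/3) × 1.106 = 0.7373 mol
V = nRT/P = 0.7373 × 0.08206 × 450.15 / 0.448 = 60.79 L

60.8 L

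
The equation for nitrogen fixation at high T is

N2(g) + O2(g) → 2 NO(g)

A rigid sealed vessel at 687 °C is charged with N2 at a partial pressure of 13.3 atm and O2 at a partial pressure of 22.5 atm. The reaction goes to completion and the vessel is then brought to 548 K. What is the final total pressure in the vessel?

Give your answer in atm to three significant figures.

With V and T fixed, P_i ∝ n_i, so the mole ratios apply directly to partial pressures at 687 °C.
P(O2) required for 13.3 atm of N2 = (1/1) × 13.3 = 13.30 atm; available 22.5 atm, so N2 is limiting.
P(O2) remaining = 22.5 − (1/1) × 13.3 = 9.200 atm
P(gaseous products) = (2)/1 × 13.3 = 26.60 atm
P_total at 687 °C = 9.200 + 26.60 = 35.80 atm
Scaling to 548 K: P = 35.80 × 548/960.15 = 20.43 atm

20.4 atm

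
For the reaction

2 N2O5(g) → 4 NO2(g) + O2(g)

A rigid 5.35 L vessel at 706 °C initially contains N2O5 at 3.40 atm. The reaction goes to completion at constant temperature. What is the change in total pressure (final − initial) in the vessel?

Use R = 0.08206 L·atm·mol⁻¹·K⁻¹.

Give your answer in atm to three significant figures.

Rigid vessel, constant T ⇒ P scales with total gas moles (2 → 5).
P_final = (5/2) × 3.40 = 8.500 atm; ΔP = 8.500 − 3.40 = 5.100 atm

5.10 atm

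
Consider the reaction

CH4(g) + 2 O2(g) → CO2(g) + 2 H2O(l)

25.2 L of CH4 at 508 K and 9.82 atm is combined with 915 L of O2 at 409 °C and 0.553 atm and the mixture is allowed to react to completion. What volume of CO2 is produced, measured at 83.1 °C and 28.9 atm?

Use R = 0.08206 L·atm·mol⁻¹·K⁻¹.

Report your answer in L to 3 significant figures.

4.57 L

n(CH4) = PV/RT = (9.82 × 25.2) / (0.08206 × 508) = 5.936 mol
n(O2) = PV/RT = (0.553 × 915) / (0.08206 × 682.15) = 9.039 mol
For 5.936 mol CH4, stoichiometry requires (2/1) × 5.936 = 11.87 mol O2; 9.039 mol is available, so O2 is limiting.
n(CO2) = (1/2) × 9.039 = 4.519 mol
V(CO2) = nRT/P = 4.519 × 0.08206 × 356.25 / 28.9 = 4.571 L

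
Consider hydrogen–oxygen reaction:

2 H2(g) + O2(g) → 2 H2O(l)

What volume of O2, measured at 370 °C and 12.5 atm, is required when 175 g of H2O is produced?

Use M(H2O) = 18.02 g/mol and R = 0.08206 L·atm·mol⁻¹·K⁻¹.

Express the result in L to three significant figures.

20.5 L

n(H2O) = 175.0 / 18.02 = 9.711 mol
n(O2) = (1/2) × 9.711 = 4.856 mol
V = nRT/P = 4.856 × 0.08206 × 643.15 / 12.5 = 20.50 L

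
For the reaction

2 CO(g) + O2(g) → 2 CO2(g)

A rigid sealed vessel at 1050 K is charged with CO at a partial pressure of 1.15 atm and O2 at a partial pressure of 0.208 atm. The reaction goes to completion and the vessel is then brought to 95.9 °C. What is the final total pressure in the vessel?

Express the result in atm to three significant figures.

Because the vessel is rigid and T is held at 1050 K, work the stoichiometry in partial pressures (P_i = n_iRT/V).
P(O2) required for 1.15 atm of CO = (1/2) × 1.15 = 0.5750 atm; available 0.208 atm, so O2 is limiting.
P(CO) remaining = 1.15 − (2/1) × 0.208 = 0.7340 atm
P(gaseous products) = (2)/1 × 0.208 = 0.4160 atm
P_total at 1050 K = 0.7340 + 0.4160 = 1.150 atm
Scaling to 95.9 °C: P = 1.150 × 369.05/1050 = 0.4042 atm

0.404 atm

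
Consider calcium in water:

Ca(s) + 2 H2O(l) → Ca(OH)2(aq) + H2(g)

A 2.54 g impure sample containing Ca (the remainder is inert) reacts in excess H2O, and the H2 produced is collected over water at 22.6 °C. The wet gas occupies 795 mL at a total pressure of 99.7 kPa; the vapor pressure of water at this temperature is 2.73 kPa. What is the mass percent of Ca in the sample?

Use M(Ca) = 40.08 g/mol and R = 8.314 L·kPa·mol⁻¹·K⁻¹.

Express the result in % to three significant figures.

P(H2) = 99.7 − 2.73 = 96.97 kPa
n(H2) = PV/RT = (96.97 × 0.7950) / (8.314 × 295.75) = 0.03135 mol
n(Ca) = (1/1) × 0.03135 = 0.03135 mol
m(Ca) = 0.03135 × 40.08 = 1.257 g
%Ca = 1.257 / 2.54 × 100 = 49.49%

49.5 %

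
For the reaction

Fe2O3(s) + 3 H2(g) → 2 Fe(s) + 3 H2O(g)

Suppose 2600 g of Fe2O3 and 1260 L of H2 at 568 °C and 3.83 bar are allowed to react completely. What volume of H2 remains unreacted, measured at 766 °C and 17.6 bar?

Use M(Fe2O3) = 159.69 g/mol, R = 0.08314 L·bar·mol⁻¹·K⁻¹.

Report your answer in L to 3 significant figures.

99.0 L

n(Fe2O3) = 2600 / 159.69 = 16.28 mol
n(H2) = PV/RT = (3.83 × 1260) / (0.08314 × 841.15) = 69.01 mol
For 16.28 mol Fe2O3, stoichiometry requires (3/1) × 16.28 = 48.84 mol H2; 69.01 mol is available, so Fe2O3 is limiting.
n(H2) consumed = (3/1) × 16.28 = 48.84 mol; remaining = 69.01 − 48.84 = 20.17 mol
V(H2) = nRT/P = 20.17 × 0.08314 × 1039.15 / 17.6 = 99.01 L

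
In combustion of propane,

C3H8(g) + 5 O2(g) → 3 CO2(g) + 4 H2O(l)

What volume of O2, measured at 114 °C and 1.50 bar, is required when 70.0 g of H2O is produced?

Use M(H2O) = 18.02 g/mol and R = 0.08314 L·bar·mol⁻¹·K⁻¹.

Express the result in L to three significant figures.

n(H2O) = 70.00 / 18.02 = 3.885 mol
n(O2) = (5/4) × 3.885 = 4.856 mol
V = nRT/P = 4.856 × 0.08314 × 387.15 / 1.50 = 104.2 L

104 L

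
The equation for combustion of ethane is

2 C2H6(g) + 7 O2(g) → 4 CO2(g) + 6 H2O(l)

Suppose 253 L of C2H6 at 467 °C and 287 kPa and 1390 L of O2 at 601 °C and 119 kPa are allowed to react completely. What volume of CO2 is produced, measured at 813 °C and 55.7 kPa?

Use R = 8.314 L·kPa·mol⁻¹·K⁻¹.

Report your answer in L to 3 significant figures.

2110 L

n(C2H6) = PV/RT = (287 × 253) / (8.314 × 740.15) = 11.80 mol
n(O2) = PV/RT = (119 × 1390) / (8.314 × 874.15) = 22.76 mol
For 11.80 mol C2H6, stoichiometry requires (7/2) × 11.80 = 41.30 mol O2; 22.76 mol is available, so O2 is limiting.
n(CO2) = (4/7) × 22.76 = 13.01 mol
V(CO2) = nRT/P = 13.01 × 8.314 × 1086.15 / 55.7 = 2109 L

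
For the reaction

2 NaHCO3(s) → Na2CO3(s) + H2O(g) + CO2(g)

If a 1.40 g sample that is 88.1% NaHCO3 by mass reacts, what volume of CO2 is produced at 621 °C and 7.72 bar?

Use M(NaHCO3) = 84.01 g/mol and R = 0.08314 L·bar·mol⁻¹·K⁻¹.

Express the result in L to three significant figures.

mass of NaHCO3 = 1.40 × 88.1/100 = 1.233 g
n(NaHCO3) = 1.233 / 84.01 = 0.01468 mol
n(CO2) = (1/2) × 0.01468 = 0.007340 mol
V = nRT/P = 0.007340 × 0.08314 × 894.15 / 7.72 = 0.07068 L

0.0707 L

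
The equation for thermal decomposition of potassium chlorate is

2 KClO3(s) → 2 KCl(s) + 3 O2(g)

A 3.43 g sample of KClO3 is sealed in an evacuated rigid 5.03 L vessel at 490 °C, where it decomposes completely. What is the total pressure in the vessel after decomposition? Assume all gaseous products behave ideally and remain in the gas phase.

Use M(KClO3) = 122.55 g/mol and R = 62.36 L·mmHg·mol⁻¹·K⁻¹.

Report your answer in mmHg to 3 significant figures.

397 mmHg

n(KClO3) = 3.43 / 122.55 = 0.02799 mol
n(gas produced) = (3/2) × 0.02799 = 0.04199 mol
P = nRT/V = 0.04199 × 62.36 × 763.15 / 5.03 = 397.3 mmHg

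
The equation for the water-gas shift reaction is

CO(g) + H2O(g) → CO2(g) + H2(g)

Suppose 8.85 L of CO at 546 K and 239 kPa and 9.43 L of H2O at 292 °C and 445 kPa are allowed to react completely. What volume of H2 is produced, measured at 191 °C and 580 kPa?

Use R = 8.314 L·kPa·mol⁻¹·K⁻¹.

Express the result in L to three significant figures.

n(CO) = PV/RT = (239 × 8.85) / (8.314 × 546) = 0.4659 mol
n(H2O) = PV/RT = (445 × 9.43) / (8.314 × 565.15) = 0.8931 mol
For 0.4659 mol CO, stoichiometry requires (1/1) × 0.4659 = 0.4659 mol H2O; 0.8931 mol is available, so CO is limiting.
n(H2) = (1/1) × 0.4659 = 0.4659 mol
V(H2) = nRT/P = 0.4659 × 8.314 × 464.15 / 580 = 3.100 L

3.10 L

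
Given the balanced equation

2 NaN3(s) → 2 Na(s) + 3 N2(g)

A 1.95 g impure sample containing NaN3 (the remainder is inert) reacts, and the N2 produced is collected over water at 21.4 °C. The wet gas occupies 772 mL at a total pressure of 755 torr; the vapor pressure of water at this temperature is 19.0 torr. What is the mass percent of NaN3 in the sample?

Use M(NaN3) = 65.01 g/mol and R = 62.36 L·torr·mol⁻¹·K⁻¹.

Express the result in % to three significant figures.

P(N2) = 755 − 19.0 = 736.0 torr
n(N2) = PV/RT = (736.0 × 0.7720) / (62.36 × 294.55) = 0.03093 mol
n(NaN3) = (2/3) × 0.03093 = 0.02062 mol
m(NaN3) = 0.02062 × 65.01 = 1.341 g
%NaN3 = 1.341 / 1.95 × 100 = 68.77%

68.8 %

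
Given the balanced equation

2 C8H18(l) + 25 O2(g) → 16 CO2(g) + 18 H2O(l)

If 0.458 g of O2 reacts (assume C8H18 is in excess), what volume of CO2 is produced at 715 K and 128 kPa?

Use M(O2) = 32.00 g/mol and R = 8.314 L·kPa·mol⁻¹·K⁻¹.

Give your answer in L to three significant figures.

0.425 L

n(O2) = 0.4580 / 32.00 = 0.01431 mol
n(CO2) = (16/25) × 0.01431 = 0.009158 mol
V = nRT/P = 0.009158 × 8.314 × 715 / 128 = 0.4253 L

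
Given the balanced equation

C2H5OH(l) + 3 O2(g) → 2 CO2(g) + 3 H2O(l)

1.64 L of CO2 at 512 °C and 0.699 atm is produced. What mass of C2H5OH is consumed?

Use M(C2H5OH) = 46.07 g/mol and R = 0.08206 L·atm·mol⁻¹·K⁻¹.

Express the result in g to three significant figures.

n(CO2) = PV/RT = (0.699 × 1.64) / (0.08206 × 785.15) = 0.01779 mol
n(C2H5OH) = (1/2) × 0.01779 = 0.008895 mol
m(C2H5OH) = 0.008895 × 46.07 = 0.4098 g

0.410 g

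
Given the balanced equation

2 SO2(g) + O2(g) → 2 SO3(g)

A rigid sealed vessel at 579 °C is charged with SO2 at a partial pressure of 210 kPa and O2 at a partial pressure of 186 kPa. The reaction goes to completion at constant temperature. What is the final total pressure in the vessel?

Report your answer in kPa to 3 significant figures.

291 kPa

With V and T fixed, P_i ∝ n_i, so the mole ratios apply directly to partial pressures at 579 °C.
P(O2) required for 210 kPa of SO2 = (1/2) × 210 = 105.0 kPa; available 186 kPa, so SO2 is limiting.
P(O2) remaining = 186 − (1/2) × 210 = 81.00 kPa
P(gaseous products) = (2)/2 × 210 = 210.0 kPa
P_total at 579 °C = 81.00 + 210.0 = 291.0 kPa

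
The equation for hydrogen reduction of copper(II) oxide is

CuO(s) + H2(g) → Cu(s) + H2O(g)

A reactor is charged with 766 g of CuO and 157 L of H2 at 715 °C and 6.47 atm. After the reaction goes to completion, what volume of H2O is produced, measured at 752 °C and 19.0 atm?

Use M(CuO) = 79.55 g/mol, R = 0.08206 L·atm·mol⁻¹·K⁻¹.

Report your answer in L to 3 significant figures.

42.6 L

n(CuO) = 766 / 79.55 = 9.629 mol
n(H2) = PV/RT = (6.47 × 157) / (0.08206 × 988.15) = 12.53 mol
For 9.629 mol CuO, stoichiometry requires (1/1) × 9.629 = 9.629 mol H2; 12.53 mol is available, so CuO is limiting.
n(H2O) = (1/1) × 9.629 = 9.629 mol
V(H2O) = nRT/P = 9.629 × 0.08206 × 1025.15 / 19.0 = 42.63 L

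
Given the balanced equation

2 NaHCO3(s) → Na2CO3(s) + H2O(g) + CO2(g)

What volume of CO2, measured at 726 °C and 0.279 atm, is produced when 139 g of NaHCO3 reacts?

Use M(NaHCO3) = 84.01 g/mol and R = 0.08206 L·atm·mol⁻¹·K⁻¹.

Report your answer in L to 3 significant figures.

n(NaHCO3) = 139.0 / 84.01 = 1.655 mol
n(CO2) = (1/2) × 1.655 = 0.8275 mol
V = nRT/P = 0.8275 × 0.08206 × 999.15 / 0.279 = 243.2 L

243 L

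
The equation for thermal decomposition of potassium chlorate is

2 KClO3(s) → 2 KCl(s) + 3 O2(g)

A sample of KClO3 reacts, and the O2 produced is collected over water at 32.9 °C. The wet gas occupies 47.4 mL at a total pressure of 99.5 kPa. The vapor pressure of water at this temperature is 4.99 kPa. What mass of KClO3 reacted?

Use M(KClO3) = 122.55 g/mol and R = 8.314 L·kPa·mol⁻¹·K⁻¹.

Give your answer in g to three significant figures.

0.144 g

P(O2) = 99.5 − 4.99 = 94.51 kPa
n(O2) = PV/RT = (94.51 × 0.04740) / (8.314 × 306.05) = 0.001761 mol
n(KClO3) = (2/3) × 0.001761 = 0.001174 mol
m(KClO3) = 0.001174 × 122.55 = 0.1439 g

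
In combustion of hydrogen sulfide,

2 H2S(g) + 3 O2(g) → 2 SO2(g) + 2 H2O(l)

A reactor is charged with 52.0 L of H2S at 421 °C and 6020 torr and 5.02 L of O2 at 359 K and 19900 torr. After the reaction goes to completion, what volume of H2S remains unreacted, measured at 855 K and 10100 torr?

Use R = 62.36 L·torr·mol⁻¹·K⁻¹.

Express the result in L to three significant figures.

22.5 L

n(H2S) = PV/RT = (6020 × 52.0) / (62.36 × 694.15) = 7.232 mol
n(O2) = PV/RT = (19900 × 5.02) / (62.36 × 359) = 4.462 mol
For 7.232 mol H2S, stoichiometry requires (3/2) × 7.232 = 10.85 mol O2; 4.462 mol is available, so O2 is limiting.
n(H2S) consumed = (2/3) × 4.462 = 2.975 mol; remaining = 7.232 − 2.975 = 4.257 mol
V(H2S) = nRT/P = 4.257 × 62.36 × 855 / 10100 = 22.47 L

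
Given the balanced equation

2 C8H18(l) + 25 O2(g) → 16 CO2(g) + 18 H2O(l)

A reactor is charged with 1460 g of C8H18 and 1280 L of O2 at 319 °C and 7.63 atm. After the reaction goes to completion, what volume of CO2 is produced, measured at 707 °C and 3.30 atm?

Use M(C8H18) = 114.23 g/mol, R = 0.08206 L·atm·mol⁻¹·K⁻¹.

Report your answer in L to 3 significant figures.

2490 L

n(C8H18) = 1460 / 114.23 = 12.78 mol
n(O2) = PV/RT = (7.63 × 1280) / (0.08206 × 592.15) = 201.0 mol
For 12.78 mol C8H18, stoichiometry requires (25/2) × 12.78 = 159.8 mol O2; 201.0 mol is available, so C8H18 is limiting.
n(CO2) = (16/2) × 12.78 = 102.2 mol
V(CO2) = nRT/P = 102.2 × 0.08206 × 980.15 / 3.30 = 2491 L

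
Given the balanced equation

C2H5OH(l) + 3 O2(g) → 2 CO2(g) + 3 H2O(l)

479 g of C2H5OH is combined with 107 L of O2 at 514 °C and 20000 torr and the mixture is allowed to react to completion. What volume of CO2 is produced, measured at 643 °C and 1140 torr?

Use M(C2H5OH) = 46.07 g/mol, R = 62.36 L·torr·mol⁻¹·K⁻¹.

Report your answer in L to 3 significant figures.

n(C2H5OH) = 479 / 46.07 = 10.40 mol
n(O2) = PV/RT = (20000 × 107) / (62.36 × 787.15) = 43.60 mol
For 10.40 mol C2H5OH, stoichiometry requires (3/1) × 10.40 = 31.20 mol O2; 43.60 mol is available, so C2H5OH is limiting.
n(CO2) = (2/1) × 10.40 = 20.80 mol
V(CO2) = nRT/P = 20.80 × 62.36 × 916.15 / 1140 = 1042 L

1040 L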